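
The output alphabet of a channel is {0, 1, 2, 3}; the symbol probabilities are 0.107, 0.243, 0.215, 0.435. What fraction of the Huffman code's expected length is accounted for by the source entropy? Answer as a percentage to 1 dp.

Entropy H = −Σ p log₂ p ≈ 1.8401 bits.
Huffman merges: 107/1000+43/200→161/500; 243/1000+161/500→113/200; 87/200+113/200→1. L = 1887/1000 ≈ 1.8870.
Efficiency = H/L = 1.8401/1.8870 = 97.5%.

97.5%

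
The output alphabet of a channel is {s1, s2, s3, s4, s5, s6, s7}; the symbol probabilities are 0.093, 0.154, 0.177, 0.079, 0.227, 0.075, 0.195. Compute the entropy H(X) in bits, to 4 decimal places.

H = −Σ pᵢ log₂ pᵢ.
−0.093·log₂(0.093) = 0.3187
−0.154·log₂(0.154) = 0.4156
−0.177·log₂(0.177) = 0.4422
−0.079·log₂(0.079) = 0.2893
−0.227·log₂(0.227) = 0.4856
−0.075·log₂(0.075) = 0.2803
−0.195·log₂(0.195) = 0.4599
Sum ≈ 2.6916 → 2.6916 bits.

2.6916 bits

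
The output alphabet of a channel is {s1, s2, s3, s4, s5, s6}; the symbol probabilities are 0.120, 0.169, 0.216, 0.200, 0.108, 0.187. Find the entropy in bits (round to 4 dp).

H = −Σ pᵢ log₂ pᵢ.
−0.120·log₂(0.120) = 0.3671
−0.169·log₂(0.169) = 0.4335
−0.216·log₂(0.216) = 0.4776
−0.200·log₂(0.200) = 0.4644
−0.108·log₂(0.108) = 0.3468
−0.187·log₂(0.187) = 0.4523
Sum ≈ 2.5416 → 2.5416 bits.

2.5416 bits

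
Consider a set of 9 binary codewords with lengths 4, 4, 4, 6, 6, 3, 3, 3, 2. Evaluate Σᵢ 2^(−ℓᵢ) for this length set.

With common denominator 2^6 = 64: Σ 2^(−ℓᵢ) = 4/64 + 4/64 + 4/64 + 1/64 + 1/64 + 8/64 + 8/64 + 8/64 + 16/64 = 54/64 = 0.84375.

0.84375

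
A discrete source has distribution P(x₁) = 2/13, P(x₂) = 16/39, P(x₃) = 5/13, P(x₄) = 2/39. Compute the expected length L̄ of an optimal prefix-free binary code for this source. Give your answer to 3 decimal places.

Repeatedly combine the two least-probable nodes; the expected code length is the sum of the merged weights.
merge 2/39 + 2/13 → 8/39
merge 8/39 + 5/13 → 23/39
merge 16/39 + 23/39 → 1
L = 8/39 + 23/39 + 1 = 70/39 ≈ 1.795 bits/symbol.

1.795 bits/symbol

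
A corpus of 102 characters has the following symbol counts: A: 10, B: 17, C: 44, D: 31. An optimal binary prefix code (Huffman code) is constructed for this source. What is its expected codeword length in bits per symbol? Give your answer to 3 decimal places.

1.833 bits/symbol

Probabilities are the counts divided by 102.
Repeatedly combine the two least-probable nodes; the expected code length is the sum of the merged weights.
merge 5/51 + 1/6 → 9/34
merge 9/34 + 31/102 → 29/51
merge 22/51 + 29/51 → 1
L = 9/34 + 29/51 + 1 = 11/6 ≈ 1.833 bits/symbol.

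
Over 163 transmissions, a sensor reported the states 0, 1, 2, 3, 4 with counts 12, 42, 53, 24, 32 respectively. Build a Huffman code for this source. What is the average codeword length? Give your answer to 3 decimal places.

Probabilities are the counts divided by 163.
Repeatedly combine the two least-probable nodes; the expected code length is the sum of the merged weights.
merge 12/163 + 24/163 → 36/163
merge 32/163 + 36/163 → 68/163
merge 42/163 + 53/163 → 95/163
merge 68/163 + 95/163 → 1
L = 36/163 + 68/163 + 95/163 + 1 = 362/163 ≈ 2.221 bits/symbol.

2.221 bits/symbol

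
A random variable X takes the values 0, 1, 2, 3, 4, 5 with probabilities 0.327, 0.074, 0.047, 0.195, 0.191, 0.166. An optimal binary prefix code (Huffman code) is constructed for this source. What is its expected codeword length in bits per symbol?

Repeatedly combine the two least-probable nodes; the expected code length is the sum of the merged weights.
merge 47/1000 + 37/500 → 121/1000
merge 121/1000 + 83/500 → 287/1000
merge 191/1000 + 39/200 → 193/500
merge 287/1000 + 327/1000 → 307/500
merge 193/500 + 307/500 → 1
L = 121/1000 + 287/1000 + 193/500 + 307/500 + 1 = 301/125 = 2.408 bits/symbol.

2.408 bits/symbol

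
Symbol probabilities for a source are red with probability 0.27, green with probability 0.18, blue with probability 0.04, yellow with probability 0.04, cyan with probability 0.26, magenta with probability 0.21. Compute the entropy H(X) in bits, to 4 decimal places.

2.3049 bits

H = −Σ pᵢ log₂ pᵢ.
−0.27·log₂(0.27) = 0.5100
−0.18·log₂(0.18) = 0.4453
−0.04·log₂(0.04) = 0.1858
−0.04·log₂(0.04) = 0.1858
−0.26·log₂(0.26) = 0.5053
−0.21·log₂(0.21) = 0.4728
Sum ≈ 2.3049 → 2.3049 bits.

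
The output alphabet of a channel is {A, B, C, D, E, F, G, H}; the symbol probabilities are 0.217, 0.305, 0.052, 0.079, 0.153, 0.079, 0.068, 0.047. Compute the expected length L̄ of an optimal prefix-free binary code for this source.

2.724 bits/symbol

Repeatedly combine the two least-probable nodes; the expected code length is the sum of the merged weights.
merge 47/1000 + 13/250 → 99/1000
merge 17/250 + 79/1000 → 147/1000
merge 79/1000 + 99/1000 → 89/500
merge 147/1000 + 153/1000 → 3/10
merge 89/500 + 217/1000 → 79/200
merge 3/10 + 61/200 → 121/200
merge 79/200 + 121/200 → 1
L = 99/1000 + 147/1000 + 89/500 + 3/10 + 79/200 + 121/200 + 1 = 681/250 = 2.724 bits/symbol.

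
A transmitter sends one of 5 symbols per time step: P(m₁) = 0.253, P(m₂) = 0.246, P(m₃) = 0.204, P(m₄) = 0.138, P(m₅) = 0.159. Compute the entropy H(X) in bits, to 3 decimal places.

H = −Σ pᵢ log₂ pᵢ.
−0.253·log₂(0.253) = 0.5016
−0.246·log₂(0.246) = 0.4977
−0.204·log₂(0.204) = 0.4678
−0.138·log₂(0.138) = 0.3943
−0.159·log₂(0.159) = 0.4218
Sum ≈ 2.2833 → 2.283 bits.

2.283 bits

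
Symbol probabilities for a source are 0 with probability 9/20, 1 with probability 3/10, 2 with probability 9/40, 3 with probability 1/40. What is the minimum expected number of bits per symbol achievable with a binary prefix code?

Repeatedly combine the two least-probable nodes; the expected code length is the sum of the merged weights.
merge 1/40 + 9/40 → 1/4
merge 1/4 + 3/10 → 11/20
merge 9/20 + 11/20 → 1
L = 1/4 + 11/20 + 1 = 9/5 = 1.8 bits/symbol.

1.8 bits/symbol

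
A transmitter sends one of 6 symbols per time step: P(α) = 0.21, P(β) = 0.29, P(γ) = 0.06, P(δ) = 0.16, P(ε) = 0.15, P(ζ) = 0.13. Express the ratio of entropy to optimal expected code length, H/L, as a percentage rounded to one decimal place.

Entropy H = −Σ p log₂ p ≈ 2.4505 bits.
Huffman merges: 3/50+13/100→19/100; 3/20+4/25→31/100; 19/100+21/100→2/5; 29/100+31/100→3/5; 2/5+3/5→1. L = 5/2 ≈ 2.5000.
Efficiency = H/L = 2.4505/2.5000 = 98.0%.

98.0%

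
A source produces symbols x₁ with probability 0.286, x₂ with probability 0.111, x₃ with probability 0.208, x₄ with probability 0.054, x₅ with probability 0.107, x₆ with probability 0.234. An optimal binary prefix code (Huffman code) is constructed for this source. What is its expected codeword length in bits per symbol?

2.433 bits/symbol

Repeatedly combine the two least-probable nodes; the expected code length is the sum of the merged weights.
merge 27/500 + 107/1000 → 161/1000
merge 111/1000 + 161/1000 → 34/125
merge 26/125 + 117/500 → 221/500
merge 34/125 + 143/500 → 279/500
merge 221/500 + 279/500 → 1
L = 161/1000 + 34/125 + 221/500 + 279/500 + 1 = 2433/1000 = 2.433 bits/symbol.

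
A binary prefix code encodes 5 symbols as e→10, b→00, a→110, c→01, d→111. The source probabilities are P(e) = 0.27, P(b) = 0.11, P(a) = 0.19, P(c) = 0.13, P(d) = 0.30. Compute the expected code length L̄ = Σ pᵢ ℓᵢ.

L̄ = Σ pᵢ·ℓᵢ = 0.27·2 + 0.11·2 + 0.19·3 + 0.13·2 + 0.30·3 = 2.49 bits/symbol.

2.49 bits/symbol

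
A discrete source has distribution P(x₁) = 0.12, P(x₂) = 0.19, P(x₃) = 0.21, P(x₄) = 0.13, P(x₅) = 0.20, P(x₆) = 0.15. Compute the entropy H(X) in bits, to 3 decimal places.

H = −Σ pᵢ log₂ pᵢ.
−0.12·log₂(0.12) = 0.3671
−0.19·log₂(0.19) = 0.4552
−0.21·log₂(0.21) = 0.4728
−0.13·log₂(0.13) = 0.3826
−0.20·log₂(0.20) = 0.4644
−0.15·log₂(0.15) = 0.4105
Sum ≈ 2.5527 → 2.553 bits.

2.553 bits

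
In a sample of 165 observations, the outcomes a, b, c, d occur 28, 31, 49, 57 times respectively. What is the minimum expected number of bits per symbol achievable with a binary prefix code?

2 bits/symbol

Probabilities are the counts divided by 165.
Repeatedly combine the two least-probable nodes; the expected code length is the sum of the merged weights.
merge 28/165 + 31/165 → 59/165
merge 49/165 + 19/55 → 106/165
merge 59/165 + 106/165 → 1
L = 59/165 + 106/165 + 1 = 2 bits/symbol.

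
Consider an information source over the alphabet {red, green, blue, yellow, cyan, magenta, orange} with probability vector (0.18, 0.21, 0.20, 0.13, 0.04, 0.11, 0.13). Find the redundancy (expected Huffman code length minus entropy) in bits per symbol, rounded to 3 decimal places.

Entropy H = −Σ p log₂ p ≈ 2.6838 bits.
Huffman merges: 1/25+11/100→3/20; 13/100+13/100→13/50; 3/20+9/50→33/100; 1/5+21/100→41/100; 13/50+33/100→59/100; 41/100+59/100→1. L = 137/50 ≈ 2.7400.
L − H = 2.7400 − 2.6838 = 0.056 bits.

0.056 bits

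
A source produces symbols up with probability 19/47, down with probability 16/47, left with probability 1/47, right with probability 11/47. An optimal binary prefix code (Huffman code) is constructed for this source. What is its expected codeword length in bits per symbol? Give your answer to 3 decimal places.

1.851 bits/symbol

Repeatedly combine the two least-probable nodes; the expected code length is the sum of the merged weights.
merge 1/47 + 11/47 → 12/47
merge 12/47 + 16/47 → 28/47
merge 19/47 + 28/47 → 1
L = 12/47 + 28/47 + 1 = 87/47 ≈ 1.851 bits/symbol.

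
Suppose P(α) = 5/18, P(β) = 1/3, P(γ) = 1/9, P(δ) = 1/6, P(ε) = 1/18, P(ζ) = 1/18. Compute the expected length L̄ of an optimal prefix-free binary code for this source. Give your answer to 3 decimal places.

Repeatedly combine the two least-probable nodes; the expected code length is the sum of the merged weights.
merge 1/18 + 1/18 → 1/9
merge 1/9 + 1/9 → 2/9
merge 1/6 + 2/9 → 7/18
merge 5/18 + 1/3 → 11/18
merge 7/18 + 11/18 → 1
L = 1/9 + 2/9 + 7/18 + 11/18 + 1 = 7/3 ≈ 2.333 bits/symbol.

2.333 bits/symbol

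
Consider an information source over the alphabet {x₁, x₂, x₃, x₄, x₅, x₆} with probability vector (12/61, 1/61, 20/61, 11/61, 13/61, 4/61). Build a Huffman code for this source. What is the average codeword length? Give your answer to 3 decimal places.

Repeatedly combine the two least-probable nodes; the expected code length is the sum of the merged weights.
merge 1/61 + 4/61 → 5/61
merge 5/61 + 11/61 → 16/61
merge 12/61 + 13/61 → 25/61
merge 16/61 + 20/61 → 36/61
merge 25/61 + 36/61 → 1
L = 5/61 + 16/61 + 25/61 + 36/61 + 1 = 143/61 ≈ 2.344 bits/symbol.

2.344 bits/symbol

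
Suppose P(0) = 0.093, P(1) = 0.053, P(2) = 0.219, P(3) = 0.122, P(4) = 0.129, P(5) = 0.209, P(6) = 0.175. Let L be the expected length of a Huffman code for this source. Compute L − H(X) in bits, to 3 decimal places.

0.031 bits

Entropy H = −Σ p log₂ p ≈ 2.6866 bits.
Huffman merges: 53/1000+93/1000→73/500; 61/500+129/1000→251/1000; 73/500+7/40→321/1000; 209/1000+219/1000→107/250; 251/1000+321/1000→143/250; 107/250+143/250→1. L = 1359/500 ≈ 2.7180.
L − H = 2.7180 − 2.6866 = 0.031 bits.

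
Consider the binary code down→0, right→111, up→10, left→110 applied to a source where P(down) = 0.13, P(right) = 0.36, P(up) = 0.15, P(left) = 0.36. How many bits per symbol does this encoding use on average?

2.59 bits/symbol

L̄ = Σ pᵢ·ℓᵢ = 0.13·1 + 0.36·3 + 0.15·2 + 0.36·3 = 2.59 bits/symbol.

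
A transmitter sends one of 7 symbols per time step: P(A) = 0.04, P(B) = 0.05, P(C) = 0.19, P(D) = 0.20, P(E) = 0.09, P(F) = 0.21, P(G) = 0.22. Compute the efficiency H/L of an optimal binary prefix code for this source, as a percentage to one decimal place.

98.0%

Entropy H = −Σ p log₂ p ≈ 2.5875 bits.
Huffman merges: 1/25+1/20→9/100; 9/100+9/100→9/50; 9/50+19/100→37/100; 1/5+21/100→41/100; 11/50+37/100→59/100; 41/100+59/100→1. L = 66/25 ≈ 2.6400.
Efficiency = H/L = 2.5875/2.6400 = 98.0%.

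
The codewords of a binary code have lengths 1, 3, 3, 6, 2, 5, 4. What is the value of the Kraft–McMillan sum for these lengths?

With common denominator 2^6 = 64: Σ 2^(−ℓᵢ) = 32/64 + 8/64 + 8/64 + 1/64 + 16/64 + 2/64 + 4/64 = 71/64 = 1.109375.

1.109375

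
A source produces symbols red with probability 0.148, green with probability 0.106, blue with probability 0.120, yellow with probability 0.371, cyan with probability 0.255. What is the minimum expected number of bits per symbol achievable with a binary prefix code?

Repeatedly combine the two least-probable nodes; the expected code length is the sum of the merged weights.
merge 53/500 + 3/25 → 113/500
merge 37/250 + 113/500 → 187/500
merge 51/200 + 371/1000 → 313/500
merge 187/500 + 313/500 → 1
L = 113/500 + 187/500 + 313/500 + 1 = 1113/500 = 2.226 bits/symbol.

2.226 bits/symbol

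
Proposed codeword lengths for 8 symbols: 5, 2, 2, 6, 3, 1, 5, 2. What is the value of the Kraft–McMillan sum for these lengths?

With common denominator 2^6 = 64: Σ 2^(−ℓᵢ) = 2/64 + 16/64 + 16/64 + 1/64 + 8/64 + 32/64 + 2/64 + 16/64 = 93/64 = 1.453125.

1.453125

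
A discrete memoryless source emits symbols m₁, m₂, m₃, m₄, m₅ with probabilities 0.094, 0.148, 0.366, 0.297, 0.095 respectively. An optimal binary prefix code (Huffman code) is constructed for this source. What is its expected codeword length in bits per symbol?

2.16 bits/symbol

Repeatedly combine the two least-probable nodes; the expected code length is the sum of the merged weights.
merge 47/500 + 19/200 → 189/1000
merge 37/250 + 189/1000 → 337/1000
merge 297/1000 + 337/1000 → 317/500
merge 183/500 + 317/500 → 1
L = 189/1000 + 337/1000 + 317/500 + 1 = 54/25 = 2.16 bits/symbol.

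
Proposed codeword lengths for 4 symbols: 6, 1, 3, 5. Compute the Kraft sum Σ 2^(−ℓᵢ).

0.671875

With common denominator 2^6 = 64: Σ 2^(−ℓᵢ) = 1/64 + 32/64 + 8/64 + 2/64 = 43/64 = 0.671875.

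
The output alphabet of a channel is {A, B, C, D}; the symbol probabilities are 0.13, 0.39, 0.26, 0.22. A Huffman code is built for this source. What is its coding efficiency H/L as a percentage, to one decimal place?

96.9%

Entropy H = −Σ p log₂ p ≈ 1.8983 bits.
Huffman merges: 13/100+11/50→7/20; 13/50+7/20→61/100; 39/100+61/100→1. L = 49/25 ≈ 1.9600.
Efficiency = H/L = 1.8983/1.9600 = 96.9%.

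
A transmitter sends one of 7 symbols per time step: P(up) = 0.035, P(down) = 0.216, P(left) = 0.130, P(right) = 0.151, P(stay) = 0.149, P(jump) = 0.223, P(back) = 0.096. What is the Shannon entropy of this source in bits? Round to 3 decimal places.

H = −Σ pᵢ log₂ pᵢ.
−0.035·log₂(0.035) = 0.1693
−0.216·log₂(0.216) = 0.4776
−0.130·log₂(0.130) = 0.3826
−0.151·log₂(0.151) = 0.4118
−0.149·log₂(0.149) = 0.4092
−0.223·log₂(0.223) = 0.4828
−0.096·log₂(0.096) = 0.3246
Sum ≈ 2.6579 → 2.658 bits.

2.658 bits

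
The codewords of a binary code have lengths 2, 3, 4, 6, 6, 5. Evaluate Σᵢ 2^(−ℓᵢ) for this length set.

With common denominator 2^6 = 64: Σ 2^(−ℓᵢ) = 16/64 + 8/64 + 4/64 + 1/64 + 1/64 + 2/64 = 32/64 = 0.5.

0.5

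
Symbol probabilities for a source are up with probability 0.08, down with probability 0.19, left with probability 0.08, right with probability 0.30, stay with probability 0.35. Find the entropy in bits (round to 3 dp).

H = −Σ pᵢ log₂ pᵢ.
−0.08·log₂(0.08) = 0.2915
−0.19·log₂(0.19) = 0.4552
−0.08·log₂(0.08) = 0.2915
−0.30·log₂(0.30) = 0.5211
−0.35·log₂(0.35) = 0.5301
Sum ≈ 2.0894 → 2.089 bits.

2.089 bits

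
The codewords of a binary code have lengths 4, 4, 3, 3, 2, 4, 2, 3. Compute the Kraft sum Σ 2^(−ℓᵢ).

With common denominator 2^4 = 16: Σ 2^(−ℓᵢ) = 1/16 + 1/16 + 2/16 + 2/16 + 4/16 + 1/16 + 4/16 + 2/16 = 17/16 = 1.0625.

1.0625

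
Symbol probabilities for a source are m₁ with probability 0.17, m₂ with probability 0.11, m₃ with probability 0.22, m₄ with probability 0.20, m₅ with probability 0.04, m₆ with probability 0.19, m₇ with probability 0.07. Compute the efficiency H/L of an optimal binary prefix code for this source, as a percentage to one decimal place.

98.1%

Entropy H = −Σ p log₂ p ≈ 2.6394 bits.
Huffman merges: 1/25+7/100→11/100; 11/100+11/100→11/50; 17/100+19/100→9/25; 1/5+11/50→21/50; 11/50+9/25→29/50; 21/50+29/50→1. L = 269/100 ≈ 2.6900.
Efficiency = H/L = 2.6394/2.6900 = 98.1%.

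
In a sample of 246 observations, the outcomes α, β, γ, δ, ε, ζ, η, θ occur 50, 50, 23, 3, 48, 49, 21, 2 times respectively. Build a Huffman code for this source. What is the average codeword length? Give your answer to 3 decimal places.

Probabilities are the counts divided by 246.
Repeatedly combine the two least-probable nodes; the expected code length is the sum of the merged weights.
merge 1/123 + 1/82 → 5/246
merge 5/246 + 7/82 → 13/123
merge 23/246 + 13/123 → 49/246
merge 8/41 + 49/246 → 97/246
merge 49/246 + 25/123 → 33/82
merge 25/123 + 97/246 → 49/82
merge 33/82 + 49/82 → 1
L = 5/246 + 13/123 + 49/246 + 97/246 + 33/82 + 49/82 + 1 = 223/82 ≈ 2.720 bits/symbol.

2.720 bits/symbol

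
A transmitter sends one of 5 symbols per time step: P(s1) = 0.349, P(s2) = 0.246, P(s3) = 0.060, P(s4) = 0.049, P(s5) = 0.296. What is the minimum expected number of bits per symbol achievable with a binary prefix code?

Repeatedly combine the two least-probable nodes; the expected code length is the sum of the merged weights.
merge 49/1000 + 3/50 → 109/1000
merge 109/1000 + 123/500 → 71/200
merge 37/125 + 349/1000 → 129/200
merge 71/200 + 129/200 → 1
L = 109/1000 + 71/200 + 129/200 + 1 = 2109/1000 = 2.109 bits/symbol.

2.109 bits/symbol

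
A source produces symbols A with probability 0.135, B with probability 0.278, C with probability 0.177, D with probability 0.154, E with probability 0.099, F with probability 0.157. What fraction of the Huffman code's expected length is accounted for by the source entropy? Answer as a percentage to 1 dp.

98.7%

Entropy H = −Σ p log₂ p ≈ 2.5109 bits.
Huffman merges: 99/1000+27/200→117/500; 77/500+157/1000→311/1000; 177/1000+117/500→411/1000; 139/500+311/1000→589/1000; 411/1000+589/1000→1. L = 509/200 ≈ 2.5450.
Efficiency = H/L = 2.5109/2.5450 = 98.7%.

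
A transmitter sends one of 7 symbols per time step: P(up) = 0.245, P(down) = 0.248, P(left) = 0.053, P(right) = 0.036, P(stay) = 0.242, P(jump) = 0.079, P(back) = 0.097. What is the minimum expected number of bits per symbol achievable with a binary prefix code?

2.522 bits/symbol

Repeatedly combine the two least-probable nodes; the expected code length is the sum of the merged weights.
merge 9/250 + 53/1000 → 89/1000
merge 79/1000 + 89/1000 → 21/125
merge 97/1000 + 21/125 → 53/200
merge 121/500 + 49/200 → 487/1000
merge 31/125 + 53/200 → 513/1000
merge 487/1000 + 513/1000 → 1
L = 89/1000 + 21/125 + 53/200 + 487/1000 + 513/1000 + 1 = 1261/500 = 2.522 bits/symbol.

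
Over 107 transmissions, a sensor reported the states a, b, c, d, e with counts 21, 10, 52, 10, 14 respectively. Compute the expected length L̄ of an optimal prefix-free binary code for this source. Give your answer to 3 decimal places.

Probabilities are the counts divided by 107.
Repeatedly combine the two least-probable nodes; the expected code length is the sum of the merged weights.
merge 10/107 + 10/107 → 20/107
merge 14/107 + 20/107 → 34/107
merge 21/107 + 34/107 → 55/107
merge 52/107 + 55/107 → 1
L = 20/107 + 34/107 + 55/107 + 1 = 216/107 ≈ 2.019 bits/symbol.

2.019 bits/symbol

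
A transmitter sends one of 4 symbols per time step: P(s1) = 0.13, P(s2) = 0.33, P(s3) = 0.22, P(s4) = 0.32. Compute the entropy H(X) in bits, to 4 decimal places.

H = −Σ pᵢ log₂ pᵢ.
−0.13·log₂(0.13) = 0.3826
−0.33·log₂(0.33) = 0.5278
−0.22·log₂(0.22) = 0.4806
−0.32·log₂(0.32) = 0.5260
Sum ≈ 1.9171 → 1.9171 bits.

1.9171 bits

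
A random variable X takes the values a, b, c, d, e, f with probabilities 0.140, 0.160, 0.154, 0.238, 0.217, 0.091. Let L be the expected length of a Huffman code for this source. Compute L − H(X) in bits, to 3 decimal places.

0.023 bits

Entropy H = −Σ p log₂ p ≈ 2.5217 bits.
Huffman merges: 91/1000+7/50→231/1000; 77/500+4/25→157/500; 217/1000+231/1000→56/125; 119/500+157/500→69/125; 56/125+69/125→1. L = 509/200 ≈ 2.5450.
L − H = 2.5450 − 2.5217 = 0.023 bits.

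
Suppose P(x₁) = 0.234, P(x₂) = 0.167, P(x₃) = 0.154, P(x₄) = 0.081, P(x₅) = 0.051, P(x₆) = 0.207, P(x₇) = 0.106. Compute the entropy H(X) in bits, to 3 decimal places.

2.663 bits

H = −Σ pᵢ log₂ pᵢ.
−0.234·log₂(0.234) = 0.4903
−0.167·log₂(0.167) = 0.4312
−0.154·log₂(0.154) = 0.4156
−0.081·log₂(0.081) = 0.2937
−0.051·log₂(0.051) = 0.2190
−0.207·log₂(0.207) = 0.4704
−0.106·log₂(0.106) = 0.3432
Sum ≈ 2.6634 → 2.663 bits.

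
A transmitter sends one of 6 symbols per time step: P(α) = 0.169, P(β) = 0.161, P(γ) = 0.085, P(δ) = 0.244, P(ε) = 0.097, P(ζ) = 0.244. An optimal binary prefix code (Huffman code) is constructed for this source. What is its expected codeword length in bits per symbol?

Repeatedly combine the two least-probable nodes; the expected code length is the sum of the merged weights.
merge 17/200 + 97/1000 → 91/500
merge 161/1000 + 169/1000 → 33/100
merge 91/500 + 61/250 → 213/500
merge 61/250 + 33/100 → 287/500
merge 213/500 + 287/500 → 1
L = 91/500 + 33/100 + 213/500 + 287/500 + 1 = 314/125 = 2.512 bits/symbol.

2.512 bits/symbol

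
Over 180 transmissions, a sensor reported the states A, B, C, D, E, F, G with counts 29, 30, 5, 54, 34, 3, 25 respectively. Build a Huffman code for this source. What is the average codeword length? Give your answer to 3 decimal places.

Probabilities are the counts divided by 180.
Repeatedly combine the two least-probable nodes; the expected code length is the sum of the merged weights.
merge 1/60 + 1/36 → 2/45
merge 2/45 + 5/36 → 11/60
merge 29/180 + 1/6 → 59/180
merge 11/60 + 17/90 → 67/180
merge 3/10 + 59/180 → 113/180
merge 67/180 + 113/180 → 1
L = 2/45 + 11/60 + 59/180 + 67/180 + 113/180 + 1 = 23/9 ≈ 2.556 bits/symbol.

2.556 bits/symbol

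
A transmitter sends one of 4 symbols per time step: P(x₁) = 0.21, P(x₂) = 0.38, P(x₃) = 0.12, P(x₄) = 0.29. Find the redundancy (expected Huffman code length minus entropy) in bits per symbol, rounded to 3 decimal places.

Entropy H = −Σ p log₂ p ≈ 1.8882 bits.
Huffman merges: 3/25+21/100→33/100; 29/100+33/100→31/50; 19/50+31/50→1. L = 39/20 ≈ 1.9500.
L − H = 1.9500 − 1.8882 = 0.062 bits.

0.062 bits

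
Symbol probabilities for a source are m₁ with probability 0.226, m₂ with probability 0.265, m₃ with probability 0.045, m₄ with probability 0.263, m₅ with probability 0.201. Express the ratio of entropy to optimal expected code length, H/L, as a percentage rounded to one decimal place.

96.4%

Entropy H = −Σ p log₂ p ≈ 2.1660 bits.
Huffman merges: 9/200+201/1000→123/500; 113/500+123/500→59/125; 263/1000+53/200→66/125; 59/125+66/125→1. L = 1123/500 ≈ 2.2460.
Efficiency = H/L = 2.1660/2.2460 = 96.4%.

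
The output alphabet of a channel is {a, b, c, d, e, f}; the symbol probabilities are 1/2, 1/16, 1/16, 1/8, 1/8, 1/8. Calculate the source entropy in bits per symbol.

2.125 bits

Each probability is a power of 1/2, so log₂(1/p) is an integer.
H = Σ p·log₂(1/p) = 1/2·1 + 1/16·4 + 1/16·4 + 1/8·3 + 1/8·3 + 1/8·3 = 2.125 bits.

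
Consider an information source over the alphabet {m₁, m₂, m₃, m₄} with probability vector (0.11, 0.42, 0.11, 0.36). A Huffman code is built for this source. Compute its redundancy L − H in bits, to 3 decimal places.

Entropy H = −Σ p log₂ p ≈ 1.7568 bits.
Huffman merges: 11/100+11/100→11/50; 11/50+9/25→29/50; 21/50+29/50→1. L = 9/5 ≈ 1.8000.
L − H = 1.8000 − 1.7568 = 0.043 bits.

0.043 bits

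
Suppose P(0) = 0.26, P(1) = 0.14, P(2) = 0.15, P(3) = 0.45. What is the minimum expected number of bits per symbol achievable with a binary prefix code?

Repeatedly combine the two least-probable nodes; the expected code length is the sum of the merged weights.
merge 7/50 + 3/20 → 29/100
merge 13/50 + 29/100 → 11/20
merge 9/20 + 11/20 → 1
L = 29/100 + 11/20 + 1 = 46/25 = 1.84 bits/symbol.

1.84 bits/symbol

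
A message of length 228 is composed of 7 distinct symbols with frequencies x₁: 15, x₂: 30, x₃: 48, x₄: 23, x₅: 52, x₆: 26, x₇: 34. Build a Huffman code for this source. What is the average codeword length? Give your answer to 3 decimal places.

Probabilities are the counts divided by 228.
Repeatedly combine the two least-probable nodes; the expected code length is the sum of the merged weights.
merge 5/76 + 23/228 → 1/6
merge 13/114 + 5/38 → 14/57
merge 17/114 + 1/6 → 6/19
merge 4/19 + 13/57 → 25/57
merge 14/57 + 6/19 → 32/57
merge 25/57 + 32/57 → 1
L = 1/6 + 14/57 + 6/19 + 25/57 + 32/57 + 1 = 311/114 ≈ 2.728 bits/symbol.

2.728 bits/symbol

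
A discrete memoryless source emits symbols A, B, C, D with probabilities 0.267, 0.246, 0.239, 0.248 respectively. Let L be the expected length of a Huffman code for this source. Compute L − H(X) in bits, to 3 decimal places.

Entropy H = −Σ p log₂ p ≈ 1.9988 bits.
Huffman merges: 239/1000+123/500→97/200; 31/125+267/1000→103/200; 97/200+103/200→1. L = 2 ≈ 2.0000.
L − H = 2.0000 − 1.9988 = 0.001 bits.

0.001 bits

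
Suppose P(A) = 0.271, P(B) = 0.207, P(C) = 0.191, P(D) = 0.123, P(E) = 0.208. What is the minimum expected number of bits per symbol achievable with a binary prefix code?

2.314 bits/symbol

Repeatedly combine the two least-probable nodes; the expected code length is the sum of the merged weights.
merge 123/1000 + 191/1000 → 157/500
merge 207/1000 + 26/125 → 83/200
merge 271/1000 + 157/500 → 117/200
merge 83/200 + 117/200 → 1
L = 157/500 + 83/200 + 117/200 + 1 = 1157/500 = 2.314 bits/symbol.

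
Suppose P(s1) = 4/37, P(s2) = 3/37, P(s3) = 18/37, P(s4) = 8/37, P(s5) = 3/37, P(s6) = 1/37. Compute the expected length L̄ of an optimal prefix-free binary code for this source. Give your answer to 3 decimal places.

Repeatedly combine the two least-probable nodes; the expected code length is the sum of the merged weights.
merge 1/37 + 3/37 → 4/37
merge 3/37 + 4/37 → 7/37
merge 4/37 + 7/37 → 11/37
merge 8/37 + 11/37 → 19/37
merge 18/37 + 19/37 → 1
L = 4/37 + 7/37 + 11/37 + 19/37 + 1 = 78/37 ≈ 2.108 bits/symbol.

2.108 bits/symbol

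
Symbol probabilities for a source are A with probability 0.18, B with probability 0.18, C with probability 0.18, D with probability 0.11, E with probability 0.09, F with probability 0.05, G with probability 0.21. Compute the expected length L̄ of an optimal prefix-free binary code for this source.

2.75 bits/symbol

Repeatedly combine the two least-probable nodes; the expected code length is the sum of the merged weights.
merge 1/20 + 9/100 → 7/50
merge 11/100 + 7/50 → 1/4
merge 9/50 + 9/50 → 9/25
merge 9/50 + 21/100 → 39/100
merge 1/4 + 9/25 → 61/100
merge 39/100 + 61/100 → 1
L = 7/50 + 1/4 + 9/25 + 39/100 + 61/100 + 1 = 11/4 = 2.75 bits/symbol.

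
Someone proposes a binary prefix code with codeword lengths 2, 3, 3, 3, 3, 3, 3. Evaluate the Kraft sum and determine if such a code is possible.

With common denominator 2^3 = 8: Σ 2^(−ℓᵢ) = 2/8 + 1/8 + 1/8 + 1/8 + 1/8 + 1/8 + 1/8 = 8/8 = 1.
Kraft's inequality requires Σ ≤ 1; here Σ = 1 ≤ 1, so such a prefix code exists.

1; yes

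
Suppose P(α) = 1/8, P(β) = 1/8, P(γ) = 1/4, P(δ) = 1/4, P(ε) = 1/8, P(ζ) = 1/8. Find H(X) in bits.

2.5 bits

Each probability is a power of 1/2, so log₂(1/p) is an integer.
H = Σ p·log₂(1/p) = 1/8·3 + 1/8·3 + 1/4·2 + 1/4·2 + 1/8·3 + 1/8·3 = 2.5 bits.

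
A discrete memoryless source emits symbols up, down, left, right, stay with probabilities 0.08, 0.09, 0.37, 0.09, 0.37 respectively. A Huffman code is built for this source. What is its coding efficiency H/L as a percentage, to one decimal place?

Entropy H = −Σ p log₂ p ≈ 1.9783 bits.
Huffman merges: 2/25+9/100→17/100; 9/100+17/100→13/50; 13/50+37/100→63/100; 37/100+63/100→1. L = 103/50 ≈ 2.0600.
Efficiency = H/L = 1.9783/2.0600 = 96.0%.

96.0%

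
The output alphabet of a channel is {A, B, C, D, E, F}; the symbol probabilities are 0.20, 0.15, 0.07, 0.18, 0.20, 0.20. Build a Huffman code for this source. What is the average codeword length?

2.6 bits/symbol

Repeatedly combine the two least-probable nodes; the expected code length is the sum of the merged weights.
merge 7/100 + 3/20 → 11/50
merge 9/50 + 1/5 → 19/50
merge 1/5 + 1/5 → 2/5
merge 11/50 + 19/50 → 3/5
merge 2/5 + 3/5 → 1
L = 11/50 + 19/50 + 2/5 + 3/5 + 1 = 13/5 = 2.6 bits/symbol.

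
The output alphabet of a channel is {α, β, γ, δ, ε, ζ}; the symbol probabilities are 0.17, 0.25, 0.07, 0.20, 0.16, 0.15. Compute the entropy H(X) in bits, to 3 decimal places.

2.501 bits

H = −Σ pᵢ log₂ pᵢ.
−0.17·log₂(0.17) = 0.4346
−0.25·log₂(0.25) = 0.5000
−0.07·log₂(0.07) = 0.2686
−0.20·log₂(0.20) = 0.4644
−0.16·log₂(0.16) = 0.4230
−0.15·log₂(0.15) = 0.4105
Sum ≈ 2.5011 → 2.501 bits.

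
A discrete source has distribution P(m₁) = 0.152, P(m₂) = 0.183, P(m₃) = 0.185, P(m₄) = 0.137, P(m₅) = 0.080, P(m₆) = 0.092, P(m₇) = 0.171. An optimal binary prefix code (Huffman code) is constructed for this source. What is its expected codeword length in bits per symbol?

Repeatedly combine the two least-probable nodes; the expected code length is the sum of the merged weights.
merge 2/25 + 23/250 → 43/250
merge 137/1000 + 19/125 → 289/1000
merge 171/1000 + 43/250 → 343/1000
merge 183/1000 + 37/200 → 46/125
merge 289/1000 + 343/1000 → 79/125
merge 46/125 + 79/125 → 1
L = 43/250 + 289/1000 + 343/1000 + 46/125 + 79/125 + 1 = 701/250 = 2.804 bits/symbol.

2.804 bits/symbol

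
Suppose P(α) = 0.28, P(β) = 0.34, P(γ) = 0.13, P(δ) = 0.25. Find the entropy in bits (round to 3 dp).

1.926 bits

H = −Σ pᵢ log₂ pᵢ.
−0.28·log₂(0.28) = 0.5142
−0.34·log₂(0.34) = 0.5292
−0.13·log₂(0.13) = 0.3826
−0.25·log₂(0.25) = 0.5000
Sum ≈ 1.9260 → 1.926 bits.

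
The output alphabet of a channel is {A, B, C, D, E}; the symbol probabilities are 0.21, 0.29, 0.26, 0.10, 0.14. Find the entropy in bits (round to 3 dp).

H = −Σ pᵢ log₂ pᵢ.
−0.21·log₂(0.21) = 0.4728
−0.29·log₂(0.29) = 0.5179
−0.26·log₂(0.26) = 0.5053
−0.10·log₂(0.10) = 0.3322
−0.14·log₂(0.14) = 0.3971
Sum ≈ 2.2253 → 2.225 bits.

2.225 bits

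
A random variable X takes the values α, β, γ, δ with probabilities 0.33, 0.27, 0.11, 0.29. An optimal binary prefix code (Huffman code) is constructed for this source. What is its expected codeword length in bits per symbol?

2 bits/symbol

Repeatedly combine the two least-probable nodes; the expected code length is the sum of the merged weights.
merge 11/100 + 27/100 → 19/50
merge 29/100 + 33/100 → 31/50
merge 19/50 + 31/50 → 1
L = 19/50 + 31/50 + 1 = 2 bits/symbol.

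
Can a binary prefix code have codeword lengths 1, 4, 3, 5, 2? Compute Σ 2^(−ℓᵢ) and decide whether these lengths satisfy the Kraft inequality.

With common denominator 2^5 = 32: Σ 2^(−ℓᵢ) = 16/32 + 2/32 + 4/32 + 1/32 + 8/32 = 31/32 = 0.96875.
Kraft's inequality requires Σ ≤ 1; here Σ = 0.96875 ≤ 1, so such a prefix code exists.

0.96875; yes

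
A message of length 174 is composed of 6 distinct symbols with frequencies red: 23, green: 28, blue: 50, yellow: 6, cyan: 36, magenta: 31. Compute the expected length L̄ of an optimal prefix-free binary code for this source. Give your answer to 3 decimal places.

Probabilities are the counts divided by 174.
Repeatedly combine the two least-probable nodes; the expected code length is the sum of the merged weights.
merge 1/29 + 23/174 → 1/6
merge 14/87 + 1/6 → 19/58
merge 31/174 + 6/29 → 67/174
merge 25/87 + 19/58 → 107/174
merge 67/174 + 107/174 → 1
L = 1/6 + 19/58 + 67/174 + 107/174 + 1 = 217/87 ≈ 2.494 bits/symbol.

2.494 bits/symbol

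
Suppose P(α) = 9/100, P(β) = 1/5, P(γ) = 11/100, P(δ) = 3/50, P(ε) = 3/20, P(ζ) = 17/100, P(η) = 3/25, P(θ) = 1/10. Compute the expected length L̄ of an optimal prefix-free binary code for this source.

Repeatedly combine the two least-probable nodes; the expected code length is the sum of the merged weights.
merge 3/50 + 9/100 → 3/20
merge 1/10 + 11/100 → 21/100
merge 3/25 + 3/20 → 27/100
merge 3/20 + 17/100 → 8/25
merge 1/5 + 21/100 → 41/100
merge 27/100 + 8/25 → 59/100
merge 41/100 + 59/100 → 1
L = 3/20 + 21/100 + 27/100 + 8/25 + 41/100 + 59/100 + 1 = 59/20 = 2.95 bits/symbol.

2.95 bits/symbol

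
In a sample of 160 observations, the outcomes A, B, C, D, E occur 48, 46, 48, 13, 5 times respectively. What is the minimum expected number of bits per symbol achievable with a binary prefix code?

2.1125 bits/symbol

Probabilities are the counts divided by 160.
Repeatedly combine the two least-probable nodes; the expected code length is the sum of the merged weights.
merge 1/32 + 13/160 → 9/80
merge 9/80 + 23/80 → 2/5
merge 3/10 + 3/10 → 3/5
merge 2/5 + 3/5 → 1
L = 9/80 + 2/5 + 3/5 + 1 = 169/80 = 2.1125 bits/symbol.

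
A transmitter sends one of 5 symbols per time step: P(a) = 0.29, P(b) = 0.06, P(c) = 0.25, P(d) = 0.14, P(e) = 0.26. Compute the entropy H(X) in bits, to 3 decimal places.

H = −Σ pᵢ log₂ pᵢ.
−0.29·log₂(0.29) = 0.5179
−0.06·log₂(0.06) = 0.2435
−0.25·log₂(0.25) = 0.5000
−0.14·log₂(0.14) = 0.3971
−0.26·log₂(0.26) = 0.5053
Sum ≈ 2.1638 → 2.164 bits.

2.164 bits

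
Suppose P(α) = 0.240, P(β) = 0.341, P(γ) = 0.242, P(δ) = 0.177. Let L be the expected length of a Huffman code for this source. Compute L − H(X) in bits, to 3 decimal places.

0.039 bits

Entropy H = −Σ p log₂ p ≈ 1.9610 bits.
Huffman merges: 177/1000+6/25→417/1000; 121/500+341/1000→583/1000; 417/1000+583/1000→1. L = 2 ≈ 2.0000.
L − H = 2.0000 − 1.9610 = 0.039 bits.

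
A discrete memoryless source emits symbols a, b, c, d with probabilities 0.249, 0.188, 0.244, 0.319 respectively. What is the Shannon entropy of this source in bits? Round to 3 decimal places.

H = −Σ pᵢ log₂ pᵢ.
−0.249·log₂(0.249) = 0.4994
−0.188·log₂(0.188) = 0.4533
−0.244·log₂(0.244) = 0.4966
−0.319·log₂(0.319) = 0.5258
Sum ≈ 1.9751 → 1.975 bits.

1.975 bits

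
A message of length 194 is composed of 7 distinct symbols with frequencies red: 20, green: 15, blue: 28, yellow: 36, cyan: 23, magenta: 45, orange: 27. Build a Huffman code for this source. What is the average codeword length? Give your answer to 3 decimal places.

2.763 bits/symbol

Probabilities are the counts divided by 194.
Repeatedly combine the two least-probable nodes; the expected code length is the sum of the merged weights.
merge 15/194 + 10/97 → 35/194
merge 23/194 + 27/194 → 25/97
merge 14/97 + 35/194 → 63/194
merge 18/97 + 45/194 → 81/194
merge 25/97 + 63/194 → 113/194
merge 81/194 + 113/194 → 1
L = 35/194 + 25/97 + 63/194 + 81/194 + 113/194 + 1 = 268/97 ≈ 2.763 bits/symbol.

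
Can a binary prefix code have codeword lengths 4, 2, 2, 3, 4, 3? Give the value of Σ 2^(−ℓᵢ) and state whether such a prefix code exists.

With common denominator 2^4 = 16: Σ 2^(−ℓᵢ) = 1/16 + 4/16 + 4/16 + 2/16 + 1/16 + 2/16 = 14/16 = 0.875.
Kraft's inequality requires Σ ≤ 1; here Σ = 0.875 ≤ 1, so such a prefix code exists.

0.875; yes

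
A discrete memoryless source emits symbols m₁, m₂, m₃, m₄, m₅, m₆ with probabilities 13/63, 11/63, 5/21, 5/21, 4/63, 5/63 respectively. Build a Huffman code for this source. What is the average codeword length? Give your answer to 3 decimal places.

2.460 bits/symbol

Repeatedly combine the two least-probable nodes; the expected code length is the sum of the merged weights.
merge 4/63 + 5/63 → 1/7
merge 1/7 + 11/63 → 20/63
merge 13/63 + 5/21 → 4/9
merge 5/21 + 20/63 → 5/9
merge 4/9 + 5/9 → 1
L = 1/7 + 20/63 + 4/9 + 5/9 + 1 = 155/63 ≈ 2.460 bits/symbol.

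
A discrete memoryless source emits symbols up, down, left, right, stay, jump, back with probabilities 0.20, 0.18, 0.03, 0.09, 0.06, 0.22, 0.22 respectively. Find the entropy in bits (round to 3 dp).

H = −Σ pᵢ log₂ pᵢ.
−0.20·log₂(0.20) = 0.4644
−0.18·log₂(0.18) = 0.4453
−0.03·log₂(0.03) = 0.1518
−0.09·log₂(0.09) = 0.3127
−0.06·log₂(0.06) = 0.2435
−0.22·log₂(0.22) = 0.4806
−0.22·log₂(0.22) = 0.4806
Sum ≈ 2.5788 → 2.579 bits.

2.579 bits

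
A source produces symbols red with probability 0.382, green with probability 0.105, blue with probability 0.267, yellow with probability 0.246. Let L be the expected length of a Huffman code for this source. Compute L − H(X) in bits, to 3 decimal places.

0.091 bits

Entropy H = −Σ p log₂ p ≈ 1.8781 bits.
Huffman merges: 21/200+123/500→351/1000; 267/1000+351/1000→309/500; 191/500+309/500→1. L = 1969/1000 ≈ 1.9690.
L − H = 1.9690 − 1.8781 = 0.091 bits.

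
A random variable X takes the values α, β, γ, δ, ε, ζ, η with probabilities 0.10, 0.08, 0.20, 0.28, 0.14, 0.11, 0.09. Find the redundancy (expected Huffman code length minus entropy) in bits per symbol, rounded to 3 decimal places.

0.028 bits

Entropy H = −Σ p log₂ p ≈ 2.6624 bits.
Huffman merges: 2/25+9/100→17/100; 1/10+11/100→21/100; 7/50+17/100→31/100; 1/5+21/100→41/100; 7/25+31/100→59/100; 41/100+59/100→1. L = 269/100 ≈ 2.6900.
L − H = 2.6900 − 2.6624 = 0.028 bits.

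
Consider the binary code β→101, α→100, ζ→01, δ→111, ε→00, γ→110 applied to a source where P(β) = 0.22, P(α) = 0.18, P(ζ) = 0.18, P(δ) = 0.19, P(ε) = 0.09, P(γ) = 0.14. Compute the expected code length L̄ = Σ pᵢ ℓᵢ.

2.73 bits/symbol

L̄ = Σ pᵢ·ℓᵢ = 0.22·3 + 0.18·3 + 0.18·2 + 0.19·3 + 0.09·2 + 0.14·3 = 2.73 bits/symbol.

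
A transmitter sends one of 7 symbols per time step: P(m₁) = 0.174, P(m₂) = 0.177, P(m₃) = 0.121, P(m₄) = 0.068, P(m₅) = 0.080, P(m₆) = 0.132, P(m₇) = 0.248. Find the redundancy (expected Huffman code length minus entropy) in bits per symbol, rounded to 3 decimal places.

Entropy H = −Σ p log₂ p ≈ 2.6896 bits.
Huffman merges: 17/250+2/25→37/250; 121/1000+33/250→253/1000; 37/250+87/500→161/500; 177/1000+31/125→17/40; 253/1000+161/500→23/40; 17/40+23/40→1. L = 2723/1000 ≈ 2.7230.
L − H = 2.7230 − 2.6896 = 0.033 bits.

0.033 bits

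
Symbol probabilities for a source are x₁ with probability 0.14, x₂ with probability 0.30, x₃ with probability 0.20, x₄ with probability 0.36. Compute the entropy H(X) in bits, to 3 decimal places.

1.913 bits

H = −Σ pᵢ log₂ pᵢ.
−0.14·log₂(0.14) = 0.3971
−0.30·log₂(0.30) = 0.5211
−0.20·log₂(0.20) = 0.4644
−0.36·log₂(0.36) = 0.5306
Sum ≈ 1.9132 → 1.913 bits.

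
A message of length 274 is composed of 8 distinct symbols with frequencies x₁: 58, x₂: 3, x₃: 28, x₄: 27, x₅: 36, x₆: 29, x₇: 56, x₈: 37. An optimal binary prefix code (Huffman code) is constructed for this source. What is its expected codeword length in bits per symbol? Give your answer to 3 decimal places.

Probabilities are the counts divided by 274.
Repeatedly combine the two least-probable nodes; the expected code length is the sum of the merged weights.
merge 3/274 + 27/274 → 15/137
merge 14/137 + 29/274 → 57/274
merge 15/137 + 18/137 → 33/137
merge 37/274 + 28/137 → 93/274
merge 57/274 + 29/137 → 115/274
merge 33/137 + 93/274 → 159/274
merge 115/274 + 159/274 → 1
L = 15/137 + 57/274 + 33/137 + 93/274 + 115/274 + 159/274 + 1 = 397/137 ≈ 2.898 bits/symbol.

2.898 bits/symbol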